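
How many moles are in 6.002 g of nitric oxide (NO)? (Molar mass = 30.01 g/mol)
Moles = 6.002 g ÷ 30.01 g/mol = 0.2 mol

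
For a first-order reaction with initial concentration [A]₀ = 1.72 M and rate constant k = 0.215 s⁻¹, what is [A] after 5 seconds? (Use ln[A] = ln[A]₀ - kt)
0.5870 M

ln[A] = ln[A]₀ - k·t = ln(1.72) - (0.215)·(5) = 0.5423 - 1.0750 = -0.5327
[A] = e^(-0.5327) = 0.5870 M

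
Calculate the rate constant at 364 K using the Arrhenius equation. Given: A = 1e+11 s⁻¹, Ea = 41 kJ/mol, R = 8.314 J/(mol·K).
1.31e+05 s⁻¹

k = A·exp(-Ea/(R·T)) = 1e+11·exp(-41000/(8.314·364)) = 1e+11·exp(-13.5479) = 1e+11·1.3068e-06 = 1.31e+05 s⁻¹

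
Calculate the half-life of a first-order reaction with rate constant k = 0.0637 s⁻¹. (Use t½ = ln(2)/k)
10.88 s

t½ = ln(2)/k = 0.6931/0.0637 = 10.88 s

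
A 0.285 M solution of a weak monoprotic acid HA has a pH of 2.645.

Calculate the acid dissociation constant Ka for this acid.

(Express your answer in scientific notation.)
K_a = 1.81e-05

[H⁺] = 10^(−pH) = 10^(−2.645) = 2.265e-03 M. For HA ⇌ H⁺ + A⁻, Ka = x²/(C − x) = (2.265e-03)²/(0.285 − 2.265e-03) = 1.81e-05.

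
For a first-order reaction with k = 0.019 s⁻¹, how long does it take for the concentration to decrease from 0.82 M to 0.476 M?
28.63 s

From ln[A] = ln[A]₀ - k·t: t = ln([A]₀/[A])/k = ln(0.82/0.476)/0.019 = ln(1.7227)/0.019 = 0.5439/0.019 = 28.63 s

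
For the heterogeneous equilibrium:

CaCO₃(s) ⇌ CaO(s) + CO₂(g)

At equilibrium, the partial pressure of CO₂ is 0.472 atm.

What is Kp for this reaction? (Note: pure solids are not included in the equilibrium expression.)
K_p = 0.472

Solids (CaCO₃, CaO) have activity 1 and are excluded.
Kp = P(CO₂) = 0.472.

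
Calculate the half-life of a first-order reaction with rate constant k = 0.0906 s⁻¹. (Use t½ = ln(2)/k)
7.65 s

t½ = ln(2)/k = 0.6931/0.0906 = 7.65 s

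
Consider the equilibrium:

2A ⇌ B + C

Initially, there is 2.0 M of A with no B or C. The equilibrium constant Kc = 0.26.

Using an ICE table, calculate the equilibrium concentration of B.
[B] = 0.505 M

ICE: [A] = 2.0 − 2x, [B] = [C] = x.
Kc = x²/(2.0 − 2x)² = 0.26 ⇒ √Kc = x/(2.0 − 2x).
x = √0.26·2.0/(1 + 2√0.26) = 0.5099·2.0/2.0198 = 0.5049.
[B] = x = 0.505 M.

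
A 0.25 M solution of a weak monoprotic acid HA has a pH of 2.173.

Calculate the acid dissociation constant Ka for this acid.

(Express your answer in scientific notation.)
K_a = 1.85e-04

[H⁺] = 10^(−pH) = 10^(−2.173) = 6.714e-03 M. For HA ⇌ H⁺ + A⁻, Ka = x²/(C − x) = (6.714e-03)²/(0.25 − 6.714e-03) = 1.85e-04.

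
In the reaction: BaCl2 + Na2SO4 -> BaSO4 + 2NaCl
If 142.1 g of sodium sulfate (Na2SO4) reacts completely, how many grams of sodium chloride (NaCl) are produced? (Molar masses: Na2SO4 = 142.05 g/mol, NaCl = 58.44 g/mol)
Moles of Na2SO4 = 142.1 g ÷ 142.05 g/mol = 1.00035 mol
Mole ratio: 2 mol NaCl / 1 mol Na2SO4
Moles of NaCl = 1.00035 × (2/1) = 2.0007 mol
Mass of NaCl = 2.0007 mol × 58.44 g/mol = 116.9 g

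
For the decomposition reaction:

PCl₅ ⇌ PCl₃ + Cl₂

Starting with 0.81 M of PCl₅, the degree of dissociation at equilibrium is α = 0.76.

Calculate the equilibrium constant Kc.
K_c = 1.9494

x = α·[A]₀ = 0.76 × 0.81 = 0.6156 M dissociated.
At eq: [PCl₅] = 0.81 − 0.6156 = 0.1944 M; [PCl₃] = [Cl₂] = x = 0.6156 M.
Kc = [PCl₃][Cl₂]/[PCl₅] = (0.6156)²/0.1944 = 1.949.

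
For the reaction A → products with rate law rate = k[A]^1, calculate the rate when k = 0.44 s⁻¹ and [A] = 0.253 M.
0.1113 M/s

rate = k·[A]^1 = 0.44·(0.253)^1 = 0.44·0.253 = 0.1113 M/s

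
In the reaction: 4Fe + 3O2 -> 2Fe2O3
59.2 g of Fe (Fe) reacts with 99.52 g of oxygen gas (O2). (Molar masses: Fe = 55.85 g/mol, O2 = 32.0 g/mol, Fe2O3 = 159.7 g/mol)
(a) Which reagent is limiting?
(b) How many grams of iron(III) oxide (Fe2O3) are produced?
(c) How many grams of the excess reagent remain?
(a) Fe, (b) 84.64 g, (c) 74.08 g

Moles of Fe = 59.2 g ÷ 55.85 g/mol = 1.05998 mol
Moles of O2 = 99.52 g ÷ 32.0 g/mol = 3.11 mol
Moles ÷ coefficient: Fe: 1.05998/4 = 0.265, O2: 3.11/3 = 1.037
(a) Fe has the smaller value, so Fe is the limiting reagent.
(b) Moles of Fe2O3 = 1.05998 mol Fe × (2/4) = 0.529991 mol; mass = 0.529991 mol × 159.7 g/mol = 84.64 g
(c) O2 consumed = 1.05998 × (3/4) = 0.794987 mol; remaining = 3.11 − 0.794987 = 2.31501 mol; mass = 2.31501 mol × 32.0 g/mol = 74.08 g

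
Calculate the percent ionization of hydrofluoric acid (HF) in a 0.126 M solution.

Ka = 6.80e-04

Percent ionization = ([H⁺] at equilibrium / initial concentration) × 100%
Percent ionization = 7.08%

Let x = [H⁺]. Ka = x²/(C - x) ⇒ x² + (6.80e-04)x - (6.80e-04)(0.126) = 0. x = 8.9226e-03. Percent = (8.9226e-03/0.126) × 100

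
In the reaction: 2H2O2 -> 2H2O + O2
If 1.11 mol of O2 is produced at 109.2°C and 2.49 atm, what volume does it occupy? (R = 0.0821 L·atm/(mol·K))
T = 109.2°C + 273.15 = 382.35 K
V = nRT/P = (1.11 × 0.0821 × 382.35) / 2.49
V = 13.99 L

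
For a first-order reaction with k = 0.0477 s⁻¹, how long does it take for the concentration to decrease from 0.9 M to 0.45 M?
14.53 s

From ln[A] = ln[A]₀ - k·t: t = ln([A]₀/[A])/k = ln(0.9/0.45)/0.0477 = ln(2.0000)/0.0477 = 0.6931/0.0477 = 14.53 s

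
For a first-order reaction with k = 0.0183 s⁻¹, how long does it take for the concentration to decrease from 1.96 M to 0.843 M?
46.11 s

From ln[A] = ln[A]₀ - k·t: t = ln([A]₀/[A])/k = ln(1.96/0.843)/0.0183 = ln(2.3250)/0.0183 = 0.8437/0.0183 = 46.11 s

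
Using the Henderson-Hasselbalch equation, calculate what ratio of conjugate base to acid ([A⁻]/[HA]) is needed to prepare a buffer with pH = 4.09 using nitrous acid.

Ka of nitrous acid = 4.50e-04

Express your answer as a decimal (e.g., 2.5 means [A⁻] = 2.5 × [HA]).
[A⁻]/[HA] = 5.536

pKa = −log(4.50e-04) = 3.3468. pH = pKa + log([A⁻]/[HA]). 4.09 = 3.3468 + log(ratio). log(ratio) = 4.09 − 3.3468 = 0.7432. ratio = 10^(0.7432) = 5.536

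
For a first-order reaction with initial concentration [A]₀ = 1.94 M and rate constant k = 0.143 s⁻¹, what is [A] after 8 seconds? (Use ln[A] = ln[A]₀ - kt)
0.6180 M

ln[A] = ln[A]₀ - k·t = ln(1.94) - (0.143)·(8) = 0.6627 - 1.1440 = -0.4813
[A] = e^(-0.4813) = 0.6180 M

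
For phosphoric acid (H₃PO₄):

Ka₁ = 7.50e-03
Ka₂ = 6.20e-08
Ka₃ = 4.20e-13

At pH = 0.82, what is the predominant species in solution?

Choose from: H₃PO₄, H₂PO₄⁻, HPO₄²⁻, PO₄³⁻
H₃PO₄

pKa1 = 2.12, pKa2 = 7.21, pKa3 = 12.38. Each pKa is the crossover between adjacent species; pH = 0.82 lies in the region where H₃PO₄ predominates.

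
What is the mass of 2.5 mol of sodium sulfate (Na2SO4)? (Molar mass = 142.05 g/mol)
Mass = 2.5 mol × 142.05 g/mol = 355.1 g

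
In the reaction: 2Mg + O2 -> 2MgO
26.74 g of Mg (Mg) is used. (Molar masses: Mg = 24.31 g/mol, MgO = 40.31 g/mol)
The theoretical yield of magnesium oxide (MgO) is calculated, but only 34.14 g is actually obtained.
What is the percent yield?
Moles of Mg = 26.74 g ÷ 24.31 g/mol = 1.09996 mol
Mole ratio: 2 mol MgO / 2 mol Mg
Moles of MgO = 1.09996 × (2/2) = 1.09996 mol
Theoretical yield = 1.09996 mol × 40.31 g/mol = 44.339 g
Actual yield = 34.14 g
Percent yield = (34.14 / 44.339) × 100% = 77.0%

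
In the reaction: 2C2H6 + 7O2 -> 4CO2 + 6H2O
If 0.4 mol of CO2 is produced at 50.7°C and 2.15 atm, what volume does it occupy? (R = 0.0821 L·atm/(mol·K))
T = 50.7°C + 273.15 = 323.85 K
V = nRT/P = (0.4 × 0.0821 × 323.85) / 2.15
V = 4.95 L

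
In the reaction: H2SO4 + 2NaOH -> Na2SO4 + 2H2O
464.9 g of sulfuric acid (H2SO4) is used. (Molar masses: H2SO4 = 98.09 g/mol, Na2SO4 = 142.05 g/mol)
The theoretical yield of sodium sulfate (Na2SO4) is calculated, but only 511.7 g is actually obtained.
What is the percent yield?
Moles of H2SO4 = 464.9 g ÷ 98.09 g/mol = 4.73952 mol
Mole ratio: 1 mol Na2SO4 / 1 mol H2SO4
Moles of Na2SO4 = 4.73952 × (1/1) = 4.73952 mol
Theoretical yield = 4.73952 mol × 142.05 g/mol = 673.25 g
Actual yield = 511.7 g
Percent yield = (511.7 / 673.25) × 100% = 76.0%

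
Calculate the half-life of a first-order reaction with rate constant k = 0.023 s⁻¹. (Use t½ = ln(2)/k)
30.14 s

t½ = ln(2)/k = 0.6931/0.023 = 30.14 s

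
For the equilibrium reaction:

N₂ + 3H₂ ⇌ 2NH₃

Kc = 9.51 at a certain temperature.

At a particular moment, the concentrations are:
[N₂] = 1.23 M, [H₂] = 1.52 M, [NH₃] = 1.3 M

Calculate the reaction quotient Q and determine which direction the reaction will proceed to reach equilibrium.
Q = 0.391, Q < K, reaction proceeds forward (toward products)

Q = ([NH₃]^2) / ([N₂] × [H₂]^3)
  = ((1.3)^2) / ((1.23)·(1.52)^3) = 1.69/4.3195 = 0.3912
Since Q = 0.3912 < Kc = 9.51, the reaction proceeds forward (toward products) to reach equilibrium.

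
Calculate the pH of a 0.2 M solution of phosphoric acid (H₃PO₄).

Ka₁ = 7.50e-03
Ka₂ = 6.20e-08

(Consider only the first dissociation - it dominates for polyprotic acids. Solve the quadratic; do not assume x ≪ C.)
pH = 1.45

x² + Ka₁·x − Ka₁·C = 0 with Ka₁ = 7.50e-03, C = 0.2.
x = (−Ka₁ + √(Ka₁² + 4·Ka₁·C))/2 = 3.5161e-02 M, so pH = 1.45.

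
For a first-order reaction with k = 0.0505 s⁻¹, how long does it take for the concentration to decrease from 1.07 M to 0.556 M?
12.96 s

From ln[A] = ln[A]₀ - k·t: t = ln([A]₀/[A])/k = ln(1.07/0.556)/0.0505 = ln(1.9245)/0.0505 = 0.6546/0.0505 = 12.96 s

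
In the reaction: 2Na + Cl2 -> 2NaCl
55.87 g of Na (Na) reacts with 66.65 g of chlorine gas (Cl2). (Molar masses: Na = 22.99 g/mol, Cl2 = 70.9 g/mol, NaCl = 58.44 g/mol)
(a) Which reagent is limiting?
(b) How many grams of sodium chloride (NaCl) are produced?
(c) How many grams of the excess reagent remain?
(a) Cl2, (b) 109.9 g, (c) 12.65 g

Moles of Na = 55.87 g ÷ 22.99 g/mol = 2.43019 mol
Moles of Cl2 = 66.65 g ÷ 70.9 g/mol = 0.940056 mol
Moles ÷ coefficient: Na: 2.43019/2 = 1.215, Cl2: 0.940056/1 = 0.9401
(a) Cl2 has the smaller value, so Cl2 is the limiting reagent.
(b) Moles of NaCl = 0.940056 mol Cl2 × (2/1) = 1.88011 mol; mass = 1.88011 mol × 58.44 g/mol = 109.9 g
(c) Na consumed = 0.940056 × (2/1) = 1.88011 mol; remaining = 2.43019 − 1.88011 = 0.550074 mol; mass = 0.550074 mol × 22.99 g/mol = 12.65 g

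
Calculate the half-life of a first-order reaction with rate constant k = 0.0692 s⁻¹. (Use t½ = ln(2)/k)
10.02 s

t½ = ln(2)/k = 0.6931/0.0692 = 10.02 s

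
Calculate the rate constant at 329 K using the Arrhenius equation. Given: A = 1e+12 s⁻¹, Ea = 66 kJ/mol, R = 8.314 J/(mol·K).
3.32e+01 s⁻¹

k = A·exp(-Ea/(R·T)) = 1e+12·exp(-66000/(8.314·329)) = 1e+12·exp(-24.1289) = 1e+12·3.3185e-11 = 3.32e+01 s⁻¹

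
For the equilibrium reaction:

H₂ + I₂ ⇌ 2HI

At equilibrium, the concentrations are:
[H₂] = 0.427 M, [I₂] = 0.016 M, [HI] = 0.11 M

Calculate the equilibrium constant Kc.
K_c = 1.7711

Kc = ([HI]^2) / ([H₂] × [I₂])
   = ((0.11)^2) / ((0.427)·(0.016))
   = 0.0121 / 0.006832 = 1.7711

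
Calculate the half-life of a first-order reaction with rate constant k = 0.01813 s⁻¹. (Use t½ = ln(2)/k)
38.23 s

t½ = ln(2)/k = 0.6931/0.01813 = 38.23 s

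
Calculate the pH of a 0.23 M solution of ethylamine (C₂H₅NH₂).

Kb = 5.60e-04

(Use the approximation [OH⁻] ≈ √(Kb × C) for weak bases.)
pH = 12.05

[OH⁻] = √(Kb × C) = √(5.60e-04 × 0.23) = 1.1349e-02. pOH = 1.95, pH = 14 - pOH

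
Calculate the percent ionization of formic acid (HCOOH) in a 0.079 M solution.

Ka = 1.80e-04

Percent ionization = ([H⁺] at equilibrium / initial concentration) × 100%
Percent ionization = 4.66%

Let x = [H⁺]. Ka = x²/(C - x) ⇒ x² + (1.80e-04)x - (1.80e-04)(0.079) = 0. x = 3.6820e-03. Percent = (3.6820e-03/0.079) × 100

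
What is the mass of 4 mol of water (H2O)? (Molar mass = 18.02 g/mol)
Mass = 4 mol × 18.02 g/mol = 72.08 g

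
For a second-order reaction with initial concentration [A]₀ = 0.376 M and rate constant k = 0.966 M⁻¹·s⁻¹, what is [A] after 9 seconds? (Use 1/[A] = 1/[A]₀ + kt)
0.0881 M

1/[A] = 1/[A]₀ + k·t = 1/0.376 + (0.966)·(9) = 2.6596 + 8.6940 = 11.3536
[A] = 1/11.3536 = 0.0881 M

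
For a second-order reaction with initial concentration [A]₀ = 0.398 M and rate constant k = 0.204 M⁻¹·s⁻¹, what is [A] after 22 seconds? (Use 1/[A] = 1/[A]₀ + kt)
0.1428 M

1/[A] = 1/[A]₀ + k·t = 1/0.398 + (0.204)·(22) = 2.5126 + 4.4880 = 7.0006
[A] = 1/7.0006 = 0.1428 M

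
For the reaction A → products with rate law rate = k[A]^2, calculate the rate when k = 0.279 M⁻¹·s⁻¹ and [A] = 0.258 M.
0.01857 M/s

rate = k·[A]^2 = 0.279·(0.258)^2 = 0.279·0.066564 = 0.01857 M/s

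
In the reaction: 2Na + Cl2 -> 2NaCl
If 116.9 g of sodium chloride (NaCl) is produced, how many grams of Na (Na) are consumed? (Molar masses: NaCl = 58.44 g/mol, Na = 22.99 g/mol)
Moles of NaCl = 116.9 g ÷ 58.44 g/mol = 2.00034 mol
Mole ratio: 2 mol Na / 2 mol NaCl
Moles of Na = 2.00034 × (2/2) = 2.00034 mol
Mass of Na = 2.00034 mol × 22.99 g/mol = 45.99 g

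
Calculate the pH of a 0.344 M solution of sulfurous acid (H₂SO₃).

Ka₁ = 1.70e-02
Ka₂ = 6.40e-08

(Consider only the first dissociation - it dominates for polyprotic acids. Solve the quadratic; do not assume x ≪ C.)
pH = 1.16

x² + Ka₁·x − Ka₁·C = 0 with Ka₁ = 1.70e-02, C = 0.344.
x = (−Ka₁ + √(Ka₁² + 4·Ka₁·C))/2 = 6.8443e-02 M, so pH = 1.16.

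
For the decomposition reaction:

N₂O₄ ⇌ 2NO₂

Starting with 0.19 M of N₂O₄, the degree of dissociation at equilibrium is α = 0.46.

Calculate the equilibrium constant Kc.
K_c = 0.2978

x = α·[A]₀ = 0.46 × 0.19 = 0.0874 M dissociated.
At eq: [N₂O₄] = 0.19 − 0.0874 = 0.1026 M; [NO₂] = 2x = 0.1748 M.
Kc = [NO₂]²/[N₂O₄] = (0.1748)²/0.1026 = 0.2978.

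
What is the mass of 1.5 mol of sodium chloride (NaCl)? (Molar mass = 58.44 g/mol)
Mass = 1.5 mol × 58.44 g/mol = 87.66 g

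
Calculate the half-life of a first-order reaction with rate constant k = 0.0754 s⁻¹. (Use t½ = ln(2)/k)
9.19 s

t½ = ln(2)/k = 0.6931/0.0754 = 9.19 s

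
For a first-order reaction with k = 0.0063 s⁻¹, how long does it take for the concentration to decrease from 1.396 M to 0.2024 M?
306.53 s

From ln[A] = ln[A]₀ - k·t: t = ln([A]₀/[A])/k = ln(1.396/0.2024)/0.0063 = ln(6.8972)/0.0063 = 1.9311/0.0063 = 306.53 s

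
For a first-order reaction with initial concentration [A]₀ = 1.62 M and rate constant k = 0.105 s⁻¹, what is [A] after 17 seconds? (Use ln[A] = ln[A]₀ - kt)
0.2718 M

ln[A] = ln[A]₀ - k·t = ln(1.62) - (0.105)·(17) = 0.4824 - 1.7850 = -1.3026
[A] = e^(-1.3026) = 0.2718 M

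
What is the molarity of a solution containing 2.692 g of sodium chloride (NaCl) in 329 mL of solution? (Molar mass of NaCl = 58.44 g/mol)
Moles of NaCl = 2.692 g ÷ 58.44 g/mol = 0.0460643 mol
Volume = 329 mL = 0.329 L
Molarity = 0.0460643 mol ÷ 0.329 L = 0.14 M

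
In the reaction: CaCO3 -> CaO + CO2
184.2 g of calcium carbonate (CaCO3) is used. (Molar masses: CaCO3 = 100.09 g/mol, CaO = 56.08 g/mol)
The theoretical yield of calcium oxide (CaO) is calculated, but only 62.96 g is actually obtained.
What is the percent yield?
Moles of CaCO3 = 184.2 g ÷ 100.09 g/mol = 1.84034 mol
Mole ratio: 1 mol CaO / 1 mol CaCO3
Moles of CaO = 1.84034 × (1/1) = 1.84034 mol
Theoretical yield = 1.84034 mol × 56.08 g/mol = 103.21 g
Actual yield = 62.96 g
Percent yield = (62.96 / 103.21) × 100% = 61.0%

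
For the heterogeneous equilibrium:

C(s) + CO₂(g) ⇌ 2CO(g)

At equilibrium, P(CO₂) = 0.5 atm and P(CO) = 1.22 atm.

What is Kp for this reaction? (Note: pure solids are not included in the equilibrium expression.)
K_p = 2.977

Solid C is excluded.
Kp = P(CO)²/P(CO₂) = (1.22)²/0.5 = 1.488/0.5 = 2.977.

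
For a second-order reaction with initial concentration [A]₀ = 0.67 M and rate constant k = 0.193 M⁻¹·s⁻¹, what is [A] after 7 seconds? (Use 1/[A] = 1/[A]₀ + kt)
0.3517 M

1/[A] = 1/[A]₀ + k·t = 1/0.67 + (0.193)·(7) = 1.4925 + 1.3510 = 2.8435
[A] = 1/2.8435 = 0.3517 M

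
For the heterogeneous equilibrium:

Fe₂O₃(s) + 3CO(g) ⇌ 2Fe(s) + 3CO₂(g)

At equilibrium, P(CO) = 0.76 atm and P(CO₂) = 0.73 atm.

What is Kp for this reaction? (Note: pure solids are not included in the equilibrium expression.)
K_p = 0.886

Solids (Fe₂O₃, Fe) are excluded.
Kp = P(CO₂)³/P(CO)³ = (0.73)³/(0.76)³ = 0.389/0.439 = 0.886.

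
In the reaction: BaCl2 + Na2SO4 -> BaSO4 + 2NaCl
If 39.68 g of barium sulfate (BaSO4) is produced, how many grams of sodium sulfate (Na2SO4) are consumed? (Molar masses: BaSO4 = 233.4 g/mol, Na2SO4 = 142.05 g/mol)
Moles of BaSO4 = 39.68 g ÷ 233.4 g/mol = 0.170009 mol
Mole ratio: 1 mol Na2SO4 / 1 mol BaSO4
Moles of Na2SO4 = 0.170009 × (1/1) = 0.170009 mol
Mass of Na2SO4 = 0.170009 mol × 142.05 g/mol = 24.15 g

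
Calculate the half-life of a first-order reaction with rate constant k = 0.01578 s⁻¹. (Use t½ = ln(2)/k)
43.93 s

t½ = ln(2)/k = 0.6931/0.01578 = 43.93 s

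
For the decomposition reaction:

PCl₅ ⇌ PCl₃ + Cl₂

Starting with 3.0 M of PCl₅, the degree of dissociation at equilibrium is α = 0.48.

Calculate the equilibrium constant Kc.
K_c = 1.3292

x = α·[A]₀ = 0.48 × 3.0 = 1.44 M dissociated.
At eq: [PCl₅] = 3.0 − 1.44 = 1.56 M; [PCl₃] = [Cl₂] = x = 1.44 M.
Kc = [PCl₃][Cl₂]/[PCl₅] = (1.44)²/1.56 = 1.329.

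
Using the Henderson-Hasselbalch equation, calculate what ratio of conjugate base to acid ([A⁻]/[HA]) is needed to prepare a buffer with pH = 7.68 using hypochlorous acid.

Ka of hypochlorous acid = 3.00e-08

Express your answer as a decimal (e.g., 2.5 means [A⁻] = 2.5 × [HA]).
[A⁻]/[HA] = 1.436

pKa = −log(3.00e-08) = 7.5229. pH = pKa + log([A⁻]/[HA]). 7.68 = 7.5229 + log(ratio). log(ratio) = 7.68 − 7.5229 = 0.1571. ratio = 10^(0.1571) = 1.436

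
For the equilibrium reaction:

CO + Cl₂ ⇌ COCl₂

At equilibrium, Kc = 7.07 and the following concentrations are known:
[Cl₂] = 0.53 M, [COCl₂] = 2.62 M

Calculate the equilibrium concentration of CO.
[CO] = 0.6992 M

Kc = ([COCl₂]) / ([CO] × [Cl₂]) = 7.07
[CO]^1 = (product terms)/(Kc · other reactant terms) = 2.62 / (7.07 · 0.53) = 0.69921
[CO] = 0.6992 M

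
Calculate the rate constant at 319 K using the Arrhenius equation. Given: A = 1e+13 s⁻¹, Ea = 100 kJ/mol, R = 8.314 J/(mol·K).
4.22e-04 s⁻¹

k = A·exp(-Ea/(R·T)) = 1e+13·exp(-100000/(8.314·319)) = 1e+13·exp(-37.7050) = 1e+13·4.2161e-17 = 4.22e-04 s⁻¹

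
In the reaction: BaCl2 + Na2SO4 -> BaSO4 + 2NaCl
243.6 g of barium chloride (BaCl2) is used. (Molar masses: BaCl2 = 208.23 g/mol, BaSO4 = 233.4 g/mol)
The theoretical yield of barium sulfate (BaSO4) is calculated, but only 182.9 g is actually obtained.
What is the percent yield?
Moles of BaCl2 = 243.6 g ÷ 208.23 g/mol = 1.16986 mol
Mole ratio: 1 mol BaSO4 / 1 mol BaCl2
Moles of BaSO4 = 1.16986 × (1/1) = 1.16986 mol
Theoretical yield = 1.16986 mol × 233.4 g/mol = 273.05 g
Actual yield = 182.9 g
Percent yield = (182.9 / 273.05) × 100% = 67.0%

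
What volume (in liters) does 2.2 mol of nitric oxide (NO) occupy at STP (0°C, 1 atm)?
At STP, 1 mol of gas occupies 22.4 L
Volume = 2.2 mol × 22.4 L/mol = 49.28 L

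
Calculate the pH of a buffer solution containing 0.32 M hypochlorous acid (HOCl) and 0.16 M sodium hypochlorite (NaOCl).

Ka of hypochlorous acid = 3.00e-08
pH = 7.22

pKa = -log(3.00e-08) = 7.52. pH = pKa + log([A⁻]/[HA]) = 7.52 + log(0.16/0.32)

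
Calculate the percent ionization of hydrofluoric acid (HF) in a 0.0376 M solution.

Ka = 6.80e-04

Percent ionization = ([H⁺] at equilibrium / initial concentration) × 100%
Percent ionization = 12.6%

Let x = [H⁺]. Ka = x²/(C - x) ⇒ x² + (6.80e-04)x - (6.80e-04)(0.0376) = 0. x = 4.7279e-03. Percent = (4.7279e-03/0.0376) × 100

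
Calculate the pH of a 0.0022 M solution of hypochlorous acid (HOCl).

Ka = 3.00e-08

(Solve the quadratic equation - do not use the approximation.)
pH = 5.09

x² + Ka×x - Ka×C = 0. Using quadratic formula: [H⁺] = 8.1091e-06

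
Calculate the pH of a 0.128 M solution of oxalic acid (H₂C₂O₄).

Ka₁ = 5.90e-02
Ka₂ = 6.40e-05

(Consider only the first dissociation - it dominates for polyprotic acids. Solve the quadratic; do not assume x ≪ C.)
pH = 1.21

x² + Ka₁·x − Ka₁·C = 0 with Ka₁ = 5.90e-02, C = 0.128.
x = (−Ka₁ + √(Ka₁² + 4·Ka₁·C))/2 = 6.2273e-02 M, so pH = 1.21.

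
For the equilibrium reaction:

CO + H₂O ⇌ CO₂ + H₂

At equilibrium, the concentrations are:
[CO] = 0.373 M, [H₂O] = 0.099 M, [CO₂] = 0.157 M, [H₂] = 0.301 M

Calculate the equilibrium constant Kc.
K_c = 1.2797

Kc = ([CO₂] × [H₂]) / ([CO] × [H₂O])
   = ((0.157)·(0.301)) / ((0.373)·(0.099))
   = 0.047257 / 0.036927 = 1.2797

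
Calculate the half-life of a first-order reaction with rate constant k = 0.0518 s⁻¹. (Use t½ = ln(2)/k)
13.38 s

t½ = ln(2)/k = 0.6931/0.0518 = 13.38 s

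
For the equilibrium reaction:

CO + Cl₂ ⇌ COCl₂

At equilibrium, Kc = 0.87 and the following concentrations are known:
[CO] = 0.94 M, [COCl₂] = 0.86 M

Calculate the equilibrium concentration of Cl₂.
[Cl₂] = 1.0516 M

Kc = ([COCl₂]) / ([CO] × [Cl₂]) = 0.87
[Cl₂]^1 = (product terms)/(Kc · other reactant terms) = 0.86 / (0.87 · 0.94) = 1.0516
[Cl₂] = 1.0516 M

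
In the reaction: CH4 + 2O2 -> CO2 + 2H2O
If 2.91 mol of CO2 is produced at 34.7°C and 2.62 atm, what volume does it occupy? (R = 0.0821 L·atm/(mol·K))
T = 34.7°C + 273.15 = 307.85 K
V = nRT/P = (2.91 × 0.0821 × 307.85) / 2.62
V = 28.07 L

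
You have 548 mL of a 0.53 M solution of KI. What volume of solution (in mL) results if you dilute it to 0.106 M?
Using M₁V₁ = M₂V₂:
0.53 × 548 = 0.106 × V₂
V₂ = (0.53 × 548) / 0.106 = 2740 mL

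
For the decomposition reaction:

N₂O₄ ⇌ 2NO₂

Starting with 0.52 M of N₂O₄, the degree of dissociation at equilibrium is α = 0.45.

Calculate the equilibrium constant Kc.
K_c = 0.7658

x = α·[A]₀ = 0.45 × 0.52 = 0.234 M dissociated.
At eq: [N₂O₄] = 0.52 − 0.234 = 0.286 M; [NO₂] = 2x = 0.468 M.
Kc = [NO₂]²/[N₂O₄] = (0.468)²/0.286 = 0.7658.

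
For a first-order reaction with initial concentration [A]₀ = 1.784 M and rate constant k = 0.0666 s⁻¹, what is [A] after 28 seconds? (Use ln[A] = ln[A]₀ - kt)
0.2764 M

ln[A] = ln[A]₀ - k·t = ln(1.784) - (0.0666)·(28) = 0.5789 - 1.8648 = -1.2859
[A] = e^(-1.2859) = 0.2764 M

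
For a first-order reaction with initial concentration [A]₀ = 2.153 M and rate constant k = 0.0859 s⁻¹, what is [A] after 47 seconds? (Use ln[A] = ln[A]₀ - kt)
0.0380 M

ln[A] = ln[A]₀ - k·t = ln(2.153) - (0.0859)·(47) = 0.7669 - 4.0373 = -3.2704
[A] = e^(-3.2704) = 0.0380 M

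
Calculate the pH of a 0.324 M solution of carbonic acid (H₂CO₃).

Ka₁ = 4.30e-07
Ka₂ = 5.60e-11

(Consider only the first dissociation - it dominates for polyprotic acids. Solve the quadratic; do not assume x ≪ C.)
pH = 3.43

x² + Ka₁·x − Ka₁·C = 0 with Ka₁ = 4.30e-07, C = 0.324.
x = (−Ka₁ + √(Ka₁² + 4·Ka₁·C))/2 = 3.7304e-04 M, so pH = 3.43.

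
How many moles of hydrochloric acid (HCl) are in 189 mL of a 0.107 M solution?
Moles = Molarity × Volume (L)
Moles = 0.107 M × 0.189 L = 0.02022 mol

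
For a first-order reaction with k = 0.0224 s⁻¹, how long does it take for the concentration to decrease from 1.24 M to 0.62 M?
30.94 s

From ln[A] = ln[A]₀ - k·t: t = ln([A]₀/[A])/k = ln(1.24/0.62)/0.0224 = ln(2.0000)/0.0224 = 0.6931/0.0224 = 30.94 s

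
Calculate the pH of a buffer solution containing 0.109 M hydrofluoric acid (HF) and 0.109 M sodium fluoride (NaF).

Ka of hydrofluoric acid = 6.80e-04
pH = 3.17

pKa = -log(6.80e-04) = 3.17. pH = pKa + log([A⁻]/[HA]) = 3.17 + log(0.109/0.109)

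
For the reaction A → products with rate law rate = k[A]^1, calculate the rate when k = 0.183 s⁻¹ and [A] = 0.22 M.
0.04026 M/s

rate = k·[A]^1 = 0.183·(0.22)^1 = 0.183·0.22 = 0.04026 M/s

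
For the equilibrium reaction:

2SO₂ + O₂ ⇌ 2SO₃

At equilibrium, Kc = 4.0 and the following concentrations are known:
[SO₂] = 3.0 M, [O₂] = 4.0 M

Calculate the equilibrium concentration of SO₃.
[SO₃] = 12.0000 M

Kc = ([SO₃]^2) / ([SO₂]^2 × [O₂]) = 4.0
[SO₃]^2 = Kc · (reactant terms)/(other product terms) = 4.0 · 36 / 1 = 144
[SO₃] = (144)^(1/2) = 12.0000 M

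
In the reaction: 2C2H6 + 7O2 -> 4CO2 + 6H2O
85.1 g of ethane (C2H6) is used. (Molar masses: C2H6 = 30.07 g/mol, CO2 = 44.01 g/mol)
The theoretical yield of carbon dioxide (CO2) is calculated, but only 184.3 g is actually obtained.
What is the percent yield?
Moles of C2H6 = 85.1 g ÷ 30.07 g/mol = 2.83006 mol
Mole ratio: 4 mol CO2 / 2 mol C2H6
Moles of CO2 = 2.83006 × (4/2) = 5.66013 mol
Theoretical yield = 5.66013 mol × 44.01 g/mol = 249.1 g
Actual yield = 184.3 g
Percent yield = (184.3 / 249.1) × 100% = 74.0%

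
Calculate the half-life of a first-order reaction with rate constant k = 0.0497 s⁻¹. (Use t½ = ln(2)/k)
13.95 s

t½ = ln(2)/k = 0.6931/0.0497 = 13.95 s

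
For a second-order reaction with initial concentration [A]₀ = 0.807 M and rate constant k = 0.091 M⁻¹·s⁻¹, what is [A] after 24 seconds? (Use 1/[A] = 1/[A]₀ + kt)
0.2921 M

1/[A] = 1/[A]₀ + k·t = 1/0.807 + (0.091)·(24) = 1.2392 + 2.1840 = 3.4232
[A] = 1/3.4232 = 0.2921 M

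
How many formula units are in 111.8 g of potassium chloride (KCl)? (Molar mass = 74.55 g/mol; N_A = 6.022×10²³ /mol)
Moles = 111.8 g ÷ 74.55 g/mol = 1.49966 mol
Formula units = 1.49966 mol × 6.022×10²³ /mol = 9.031e+23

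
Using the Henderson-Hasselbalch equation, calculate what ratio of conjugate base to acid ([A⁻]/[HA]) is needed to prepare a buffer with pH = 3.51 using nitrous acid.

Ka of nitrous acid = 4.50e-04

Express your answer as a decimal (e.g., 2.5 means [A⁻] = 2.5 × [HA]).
[A⁻]/[HA] = 1.456

pKa = −log(4.50e-04) = 3.3468. pH = pKa + log([A⁻]/[HA]). 3.51 = 3.3468 + log(ratio). log(ratio) = 3.51 − 3.3468 = 0.1632. ratio = 10^(0.1632) = 1.456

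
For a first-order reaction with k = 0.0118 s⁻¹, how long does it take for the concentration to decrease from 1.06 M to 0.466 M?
69.65 s

From ln[A] = ln[A]₀ - k·t: t = ln([A]₀/[A])/k = ln(1.06/0.466)/0.0118 = ln(2.2747)/0.0118 = 0.8218/0.0118 = 69.65 s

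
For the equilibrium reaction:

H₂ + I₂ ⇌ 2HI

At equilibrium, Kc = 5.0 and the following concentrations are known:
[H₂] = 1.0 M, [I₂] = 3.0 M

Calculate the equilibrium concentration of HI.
[HI] = 3.8730 M

Kc = ([HI]^2) / ([H₂] × [I₂]) = 5.0
[HI]^2 = Kc · (reactant terms)/(other product terms) = 5.0 · 3 / 1 = 15
[HI] = (15)^(1/2) = 3.8730 M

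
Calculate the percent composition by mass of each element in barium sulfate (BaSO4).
Ba: 58.84%, S: 13.74%, O: 27.42%

Molar mass of BaSO4 = 233.4 g/mol
% Ba = (1 × 137.33) / 233.4 × 100% = 137.33 / 233.4 × 100% = 58.84%
% S = (1 × 32.07) / 233.4 × 100% = 32.07 / 233.4 × 100% = 13.74%
% O = (4 × 16.0) / 233.4 × 100% = 64 / 233.4 × 100% = 27.42%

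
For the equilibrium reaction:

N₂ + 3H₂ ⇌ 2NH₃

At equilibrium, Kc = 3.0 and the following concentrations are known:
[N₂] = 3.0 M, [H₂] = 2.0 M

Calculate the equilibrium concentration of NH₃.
[NH₃] = 8.4853 M

Kc = ([NH₃]^2) / ([N₂] × [H₂]^3) = 3.0
[NH₃]^2 = Kc · (reactant terms)/(other product terms) = 3.0 · 24 / 1 = 72
[NH₃] = (72)^(1/2) = 8.4853 M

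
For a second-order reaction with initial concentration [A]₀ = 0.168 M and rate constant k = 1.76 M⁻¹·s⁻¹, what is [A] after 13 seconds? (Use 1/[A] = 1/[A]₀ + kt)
0.0347 M

1/[A] = 1/[A]₀ + k·t = 1/0.168 + (1.76)·(13) = 5.9524 + 22.8800 = 28.8324
[A] = 1/28.8324 = 0.0347 M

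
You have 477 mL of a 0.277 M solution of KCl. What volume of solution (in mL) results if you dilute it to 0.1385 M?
Using M₁V₁ = M₂V₂:
0.277 × 477 = 0.1385 × V₂
V₂ = (0.277 × 477) / 0.1385 = 954 mL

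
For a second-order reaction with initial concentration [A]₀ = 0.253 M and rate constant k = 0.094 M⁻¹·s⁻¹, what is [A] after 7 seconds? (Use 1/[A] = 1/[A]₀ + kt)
0.2169 M

1/[A] = 1/[A]₀ + k·t = 1/0.253 + (0.094)·(7) = 3.9526 + 0.6580 = 4.6106
[A] = 1/4.6106 = 0.2169 M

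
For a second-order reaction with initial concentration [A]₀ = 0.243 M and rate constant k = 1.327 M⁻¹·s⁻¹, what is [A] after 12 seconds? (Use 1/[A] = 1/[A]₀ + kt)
0.0499 M

1/[A] = 1/[A]₀ + k·t = 1/0.243 + (1.327)·(12) = 4.1152 + 15.9240 = 20.0392
[A] = 1/20.0392 = 0.0499 M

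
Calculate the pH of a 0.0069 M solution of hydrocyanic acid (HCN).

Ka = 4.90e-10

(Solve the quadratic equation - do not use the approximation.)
pH = 5.74

x² + Ka×x - Ka×C = 0. Using quadratic formula: [H⁺] = 1.8385e-06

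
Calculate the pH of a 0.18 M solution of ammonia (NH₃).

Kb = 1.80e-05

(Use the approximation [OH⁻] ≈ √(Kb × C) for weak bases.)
pH = 11.26

[OH⁻] = √(Kb × C) = √(1.80e-05 × 0.18) = 1.8000e-03. pOH = 2.74, pH = 14 - pOH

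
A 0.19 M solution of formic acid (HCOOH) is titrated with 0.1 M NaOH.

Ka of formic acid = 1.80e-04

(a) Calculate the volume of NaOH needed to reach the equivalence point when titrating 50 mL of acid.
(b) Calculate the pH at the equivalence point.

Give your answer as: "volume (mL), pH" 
V = 95.0 mL, pH = 8.28

(a) At equivalence: moles acid = moles base.
moles acid = 0.19 × 0.05 = 0.0095 mol; V_NaOH = 0.0095/0.1 = 0.095 L = 95.0 mL.
(b) At equivalence, all acid → conjugate base A⁻ at [A⁻] = 0.0095/0.145 = 0.06552 M.
Kb = Kw/Ka = 1.0e-14/1.80e-04 = 5.556e-11; [OH⁻] = √(Kb·[A⁻]) = 1.908e-06; pOH = 5.72; pH = 14 − pOH = 8.28.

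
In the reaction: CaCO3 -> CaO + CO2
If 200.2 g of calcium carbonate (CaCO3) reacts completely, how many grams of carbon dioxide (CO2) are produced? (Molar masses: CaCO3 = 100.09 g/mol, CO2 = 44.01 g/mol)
Moles of CaCO3 = 200.2 g ÷ 100.09 g/mol = 2.0002 mol
Mole ratio: 1 mol CO2 / 1 mol CaCO3
Moles of CO2 = 2.0002 × (1/1) = 2.0002 mol
Mass of CO2 = 2.0002 mol × 44.01 g/mol = 88.03 g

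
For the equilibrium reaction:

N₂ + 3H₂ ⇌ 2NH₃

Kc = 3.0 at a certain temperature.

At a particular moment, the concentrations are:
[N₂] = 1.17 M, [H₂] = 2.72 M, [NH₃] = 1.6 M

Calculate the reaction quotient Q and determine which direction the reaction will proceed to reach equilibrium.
Q = 0.109, Q < K, reaction proceeds forward (toward products)

Q = ([NH₃]^2) / ([N₂] × [H₂]^3)
  = ((1.6)^2) / ((1.17)·(2.72)^3) = 2.56/23.545 = 0.1087
Since Q = 0.1087 < Kc = 3.0, the reaction proceeds forward (toward products) to reach equilibrium.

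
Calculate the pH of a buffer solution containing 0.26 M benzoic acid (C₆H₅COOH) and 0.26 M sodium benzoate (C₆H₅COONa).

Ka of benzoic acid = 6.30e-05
pH = 4.20

pKa = -log(6.30e-05) = 4.20. pH = pKa + log([A⁻]/[HA]) = 4.20 + log(0.26/0.26)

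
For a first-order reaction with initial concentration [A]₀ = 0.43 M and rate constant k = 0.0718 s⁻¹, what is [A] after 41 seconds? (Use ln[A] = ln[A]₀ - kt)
0.0226 M

ln[A] = ln[A]₀ - k·t = ln(0.43) - (0.0718)·(41) = -0.8440 - 2.9438 = -3.7878
[A] = e^(-3.7878) = 0.0226 M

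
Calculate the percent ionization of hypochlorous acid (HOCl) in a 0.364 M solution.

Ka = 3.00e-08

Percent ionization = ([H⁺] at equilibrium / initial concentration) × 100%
Percent ionization = 0.0287%

Let x = [H⁺]. Ka = x²/(C - x) ⇒ x² + (3.00e-08)x - (3.00e-08)(0.364) = 0. x = 1.0448e-04. Percent = (1.0448e-04/0.364) × 100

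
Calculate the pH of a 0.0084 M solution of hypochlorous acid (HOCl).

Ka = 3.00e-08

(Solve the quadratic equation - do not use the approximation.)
pH = 4.80

x² + Ka×x - Ka×C = 0. Using quadratic formula: [H⁺] = 1.5860e-05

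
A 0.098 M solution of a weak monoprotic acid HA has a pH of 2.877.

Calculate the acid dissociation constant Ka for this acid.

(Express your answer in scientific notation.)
K_a = 1.82e-05

[H⁺] = 10^(−pH) = 10^(−2.877) = 1.327e-03 M. For HA ⇌ H⁺ + A⁻, Ka = x²/(C − x) = (1.327e-03)²/(0.098 − 1.327e-03) = 1.82e-05.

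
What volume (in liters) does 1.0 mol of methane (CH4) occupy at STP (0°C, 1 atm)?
At STP, 1 mol of gas occupies 22.4 L
Volume = 1.0 mol × 22.4 L/mol = 22.40 L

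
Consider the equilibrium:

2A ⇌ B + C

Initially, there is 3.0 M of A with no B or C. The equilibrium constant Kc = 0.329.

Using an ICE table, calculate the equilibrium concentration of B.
[B] = 0.801 M

ICE: [A] = 3.0 − 2x, [B] = [C] = x.
Kc = x²/(3.0 − 2x)² = 0.329 ⇒ √Kc = x/(3.0 − 2x).
x = √0.329·3.0/(1 + 2√0.329) = 0.57359·3.0/2.1472 = 0.80141.
[B] = x = 0.801 M.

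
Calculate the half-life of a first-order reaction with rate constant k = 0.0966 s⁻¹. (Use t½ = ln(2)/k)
7.18 s

t½ = ln(2)/k = 0.6931/0.0966 = 7.18 s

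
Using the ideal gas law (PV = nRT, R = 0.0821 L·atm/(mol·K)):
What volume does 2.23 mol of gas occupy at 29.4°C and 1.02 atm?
T = 29.4°C + 273.15 = 302.55 K
V = nRT/P = (2.23 × 0.0821 × 302.55) / 1.02
V = 54.31 L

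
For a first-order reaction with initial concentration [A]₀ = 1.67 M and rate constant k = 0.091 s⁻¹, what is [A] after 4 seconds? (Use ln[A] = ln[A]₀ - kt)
1.1605 M

ln[A] = ln[A]₀ - k·t = ln(1.67) - (0.091)·(4) = 0.5128 - 0.3640 = 0.1488
[A] = e^(0.1488) = 1.1605 M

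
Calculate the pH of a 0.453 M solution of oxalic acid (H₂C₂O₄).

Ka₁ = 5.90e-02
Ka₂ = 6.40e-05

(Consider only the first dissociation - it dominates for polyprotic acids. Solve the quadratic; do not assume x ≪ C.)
pH = 0.86

x² + Ka₁·x − Ka₁·C = 0 with Ka₁ = 5.90e-02, C = 0.453.
x = (−Ka₁ + √(Ka₁² + 4·Ka₁·C))/2 = 1.3662e-01 M, so pH = 0.86.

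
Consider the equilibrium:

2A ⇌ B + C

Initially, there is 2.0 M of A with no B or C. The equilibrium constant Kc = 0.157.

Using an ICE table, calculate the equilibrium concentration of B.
[B] = 0.442 M

ICE: [A] = 2.0 − 2x, [B] = [C] = x.
Kc = x²/(2.0 − 2x)² = 0.157 ⇒ √Kc = x/(2.0 − 2x).
x = √0.157·2.0/(1 + 2√0.157) = 0.39623·2.0/1.7925 = 0.44211.
[B] = x = 0.442 M.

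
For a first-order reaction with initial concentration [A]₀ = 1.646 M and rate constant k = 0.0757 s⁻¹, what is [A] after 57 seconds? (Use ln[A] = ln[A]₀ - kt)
0.0220 M

ln[A] = ln[A]₀ - k·t = ln(1.646) - (0.0757)·(57) = 0.4983 - 4.3149 = -3.8166
[A] = e^(-3.8166) = 0.0220 M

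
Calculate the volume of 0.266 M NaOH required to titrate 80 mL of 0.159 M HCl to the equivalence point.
V_{base} = 47.8 mL

At equivalence: moles acid = moles base.
moles HCl = 0.159 M × 0.08 L = 0.01272 mol
V_NaOH = 0.01272 mol ÷ 0.266 M = 0.04782 L = 47.8 mL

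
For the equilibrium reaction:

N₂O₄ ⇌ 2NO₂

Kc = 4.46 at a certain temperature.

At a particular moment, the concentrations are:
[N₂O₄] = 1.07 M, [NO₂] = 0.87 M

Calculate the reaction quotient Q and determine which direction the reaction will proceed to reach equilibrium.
Q = 0.707, Q < K, reaction proceeds forward (toward products)

Q = ([NO₂]^2) / ([N₂O₄])
  = ((0.87)^2) / ((1.07)) = 0.7569/1.07 = 0.7074
Since Q = 0.7074 < Kc = 4.46, the reaction proceeds forward (toward products) to reach equilibrium.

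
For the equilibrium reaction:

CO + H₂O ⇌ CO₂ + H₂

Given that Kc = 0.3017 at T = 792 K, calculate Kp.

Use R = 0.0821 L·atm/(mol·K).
K_p = 0.3017

Δn = (moles gaseous products) − (moles gaseous reactants) = 0
T = 792 K; RT = 0.0821 × 792 = 65.0232
Kp = Kc·(RT)^Δn = 0.3017 × (65.0232)^0 = 0.3017 × 1 = 0.3017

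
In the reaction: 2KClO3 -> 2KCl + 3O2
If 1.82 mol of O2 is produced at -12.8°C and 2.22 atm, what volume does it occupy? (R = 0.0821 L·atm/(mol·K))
T = -12.8°C + 273.15 = 260.35 K
V = nRT/P = (1.82 × 0.0821 × 260.35) / 2.22
V = 17.52 L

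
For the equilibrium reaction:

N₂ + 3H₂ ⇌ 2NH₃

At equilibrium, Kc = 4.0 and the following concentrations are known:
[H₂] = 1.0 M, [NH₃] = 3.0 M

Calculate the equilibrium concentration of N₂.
[N₂] = 2.2500 M

Kc = ([NH₃]^2) / ([N₂] × [H₂]^3) = 4.0
[N₂]^1 = (product terms)/(Kc · other reactant terms) = 9 / (4.0 · 1) = 2.25
[N₂] = 2.2500 M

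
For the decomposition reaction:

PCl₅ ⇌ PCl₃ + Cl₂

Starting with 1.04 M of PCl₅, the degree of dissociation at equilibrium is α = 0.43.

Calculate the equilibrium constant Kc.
K_c = 0.3374

x = α·[A]₀ = 0.43 × 1.04 = 0.4472 M dissociated.
At eq: [PCl₅] = 1.04 − 0.4472 = 0.5928 M; [PCl₃] = [Cl₂] = x = 0.4472 M.
Kc = [PCl₃][Cl₂]/[PCl₅] = (0.4472)²/0.5928 = 0.3374.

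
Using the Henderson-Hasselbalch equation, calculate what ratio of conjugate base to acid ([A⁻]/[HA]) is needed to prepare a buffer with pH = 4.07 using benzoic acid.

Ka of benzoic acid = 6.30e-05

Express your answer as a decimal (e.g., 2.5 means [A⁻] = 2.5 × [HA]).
[A⁻]/[HA] = 0.740

pKa = −log(6.30e-05) = 4.2007. pH = pKa + log([A⁻]/[HA]). 4.07 = 4.2007 + log(ratio). log(ratio) = 4.07 − 4.2007 = -0.1307. ratio = 10^(-0.1307) = 0.740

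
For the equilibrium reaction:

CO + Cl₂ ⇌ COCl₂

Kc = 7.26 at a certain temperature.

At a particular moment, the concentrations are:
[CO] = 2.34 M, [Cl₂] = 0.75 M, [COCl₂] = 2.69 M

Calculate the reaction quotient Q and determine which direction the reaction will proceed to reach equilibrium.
Q = 1.533, Q < K, reaction proceeds forward (toward products)

Q = ([COCl₂]) / ([CO] × [Cl₂])
  = ((2.69)) / ((2.34)·(0.75)) = 2.69/1.755 = 1.533
Since Q = 1.533 < Kc = 7.26, the reaction proceeds forward (toward products) to reach equilibrium.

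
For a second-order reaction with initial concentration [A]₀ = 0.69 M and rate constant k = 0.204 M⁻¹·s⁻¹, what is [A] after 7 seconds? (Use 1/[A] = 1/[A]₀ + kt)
0.3476 M

1/[A] = 1/[A]₀ + k·t = 1/0.69 + (0.204)·(7) = 1.4493 + 1.4280 = 2.8773
[A] = 1/2.8773 = 0.3476 M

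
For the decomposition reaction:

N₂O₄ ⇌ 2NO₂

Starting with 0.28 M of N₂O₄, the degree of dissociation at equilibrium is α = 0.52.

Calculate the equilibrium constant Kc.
K_c = 0.6309

x = α·[A]₀ = 0.52 × 0.28 = 0.1456 M dissociated.
At eq: [N₂O₄] = 0.28 − 0.1456 = 0.1344 M; [NO₂] = 2x = 0.2912 M.
Kc = [NO₂]²/[N₂O₄] = (0.2912)²/0.1344 = 0.6309.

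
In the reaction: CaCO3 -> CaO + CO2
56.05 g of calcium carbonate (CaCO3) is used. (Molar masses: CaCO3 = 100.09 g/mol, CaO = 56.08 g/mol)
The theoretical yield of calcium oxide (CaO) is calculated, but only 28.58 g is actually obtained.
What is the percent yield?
Moles of CaCO3 = 56.05 g ÷ 100.09 g/mol = 0.559996 mol
Mole ratio: 1 mol CaO / 1 mol CaCO3
Moles of CaO = 0.559996 × (1/1) = 0.559996 mol
Theoretical yield = 0.559996 mol × 56.08 g/mol = 31.405 g
Actual yield = 28.58 g
Percent yield = (28.58 / 31.405) × 100% = 91.0%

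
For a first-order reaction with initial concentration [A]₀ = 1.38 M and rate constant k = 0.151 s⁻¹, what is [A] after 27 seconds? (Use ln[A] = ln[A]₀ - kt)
0.0234 M

ln[A] = ln[A]₀ - k·t = ln(1.38) - (0.151)·(27) = 0.3221 - 4.0770 = -3.7549
[A] = e^(-3.7549) = 0.0234 M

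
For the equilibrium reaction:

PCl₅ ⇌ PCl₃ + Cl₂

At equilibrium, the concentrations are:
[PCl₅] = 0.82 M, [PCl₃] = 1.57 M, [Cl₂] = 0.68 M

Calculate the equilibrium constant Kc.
K_c = 1.3020

Kc = ([PCl₃] × [Cl₂]) / ([PCl₅])
   = ((1.57)·(0.68)) / ((0.82))
   = 1.0676 / 0.82 = 1.3020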